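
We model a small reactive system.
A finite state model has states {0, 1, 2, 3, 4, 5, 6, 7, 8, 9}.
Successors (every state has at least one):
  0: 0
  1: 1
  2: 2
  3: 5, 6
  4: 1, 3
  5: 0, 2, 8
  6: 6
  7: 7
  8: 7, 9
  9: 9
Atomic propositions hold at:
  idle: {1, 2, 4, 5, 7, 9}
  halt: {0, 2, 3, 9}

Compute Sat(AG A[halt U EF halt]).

EF halt: least fixpoint, start Z0 = {0, 2, 3, 9}, add states with some successor in Z. Z1 = {0, 2, 3, 4, 5, 8, 9}; fixed.
Sat(EF halt) = {0, 2, 3, 4, 5, 8, 9}
A[halt U EF halt]: least fixpoint, start Z0 = Sat(EF halt) = {0, 2, 3, 4, 5, 8, 9}, add states in Sat(halt) with every successor in Z. Already a fixed point.
Sat(A[halt U EF halt]) = {0, 2, 3, 4, 5, 8, 9}
AG A[halt U EF halt]: greatest fixpoint, start Z0 = {0, 2, 3, 4, 5, 8, 9}, keep only states in Sat with every successor in Z. Z1 = {0, 2, 5, 9}; Z2 = {0, 2, 9}; fixed.
Sat(AG A[halt U EF halt]) = {0, 2, 9}

{0, 2, 9}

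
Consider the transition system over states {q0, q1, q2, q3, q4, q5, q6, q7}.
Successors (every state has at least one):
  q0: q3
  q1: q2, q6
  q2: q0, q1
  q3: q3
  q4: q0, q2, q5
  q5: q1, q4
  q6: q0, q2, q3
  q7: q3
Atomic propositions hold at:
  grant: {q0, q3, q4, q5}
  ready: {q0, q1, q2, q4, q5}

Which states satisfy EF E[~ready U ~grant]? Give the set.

Sat(~ready) = {q3, q6, q7}
Sat(~grant) = {q1, q2, q6, q7}
E[~ready U ~grant]: least fixpoint, start Z0 = Sat(~grant) = {q1, q2, q6, q7}, add states in Sat(~ready) with some successor in Z. Already a fixed point.
Sat(E[~ready U ~grant]) = {q1, q2, q6, q7}
EF E[~ready U ~grant]: least fixpoint, start Z0 = {q1, q2, q6, q7}, add states with some successor in Z. Z1 = {q1, q2, q4, q5, q6, q7}; fixed.
Sat(EF E[~ready U ~grant]) = {q1, q2, q4, q5, q6, q7}

{q1, q2, q4, q5, q6, q7}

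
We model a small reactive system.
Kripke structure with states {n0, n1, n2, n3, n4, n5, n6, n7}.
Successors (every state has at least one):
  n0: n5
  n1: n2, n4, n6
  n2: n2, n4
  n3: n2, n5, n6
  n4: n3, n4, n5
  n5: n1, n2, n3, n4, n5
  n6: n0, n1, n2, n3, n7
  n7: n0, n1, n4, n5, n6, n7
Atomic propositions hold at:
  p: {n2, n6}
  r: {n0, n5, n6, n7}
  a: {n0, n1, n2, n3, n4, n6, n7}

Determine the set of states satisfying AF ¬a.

Sat(¬a) = {n5}
AF ¬a: least fixpoint, start Z0 = {n5}, add states with every successor in Z. Z1 = {n0, n5}; fixed.
Sat(AF ¬a) = {n0, n5}

{n0, n5}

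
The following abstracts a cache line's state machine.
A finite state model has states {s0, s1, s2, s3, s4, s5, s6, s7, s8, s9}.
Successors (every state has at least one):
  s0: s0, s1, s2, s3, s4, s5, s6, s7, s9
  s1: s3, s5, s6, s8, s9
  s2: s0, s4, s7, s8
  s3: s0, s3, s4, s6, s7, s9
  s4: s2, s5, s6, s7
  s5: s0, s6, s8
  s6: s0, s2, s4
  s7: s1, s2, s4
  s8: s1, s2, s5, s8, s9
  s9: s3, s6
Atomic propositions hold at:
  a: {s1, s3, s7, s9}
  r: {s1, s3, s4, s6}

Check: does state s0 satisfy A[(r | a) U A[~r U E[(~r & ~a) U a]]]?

Sat(r | a) = {s1, s3, s4, s6, s7, s9}
Sat(~r) = {s0, s2, s5, s7, s8, s9}
Sat(~a) = {s0, s2, s4, s5, s6, s8}
Sat(~r & ~a) = {s0, s2, s5, s8}
E[(~r & ~a) U a]: least fixpoint, start Z0 = Sat(a) = {s1, s3, s7, s9}, add states in Sat(~r & ~a) with some successor in Z. Z1 = {s0, s1, s2, s3, s7, s8, s9}; Z2 = {s0, s1, s2, s3, s5, s7, s8, s9}; fixed.
Sat(E[(~r & ~a) U a]) = {s0, s1, s2, s3, s5, s7, s8, s9}
A[~r U E[(~r & ~a) U a]]: least fixpoint, start Z0 = Sat(E[(~r & ~a) U a]) = {s0, s1, s2, s3, s5, s7, s8, s9}, add states in Sat(~r) with every successor in Z. Already a fixed point.
Sat(A[~r U E[(~r & ~a) U a]]) = {s0, s1, s2, s3, s5, s7, s8, s9}
A[(r | a) U A[~r U E[(~r & ~a) U a]]]: least fixpoint, start Z0 = Sat(A[~r U E[(~r & ~a) U a]]) = {s0, s1, s2, s3, s5, s7, s8, s9}, add states in Sat(r | a) with every successor in Z. Already a fixed point.
Sat(A[(r | a) U A[~r U E[(~r & ~a) U a]]]) = {s0, s1, s2, s3, s5, s7, s8, s9}
s0 ∈ Sat(A[(r | a) U A[~r U E[(~r & ~a) U a]]]) = {s0, s1, s2, s3, s5, s7, s8, s9}, so the formula holds at s0.

Yes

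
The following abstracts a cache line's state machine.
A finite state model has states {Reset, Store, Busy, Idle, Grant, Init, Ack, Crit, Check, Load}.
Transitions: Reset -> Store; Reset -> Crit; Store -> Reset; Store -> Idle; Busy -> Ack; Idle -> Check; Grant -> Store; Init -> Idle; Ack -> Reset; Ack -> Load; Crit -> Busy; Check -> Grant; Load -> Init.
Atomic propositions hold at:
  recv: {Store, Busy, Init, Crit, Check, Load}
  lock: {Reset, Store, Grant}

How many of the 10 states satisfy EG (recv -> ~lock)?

4

Sat(~lock) = {Busy, Idle, Init, Ack, Crit, Check, Load}
Sat(recv -> ~lock) = {Reset, Busy, Idle, Grant, Init, Ack, Crit, Check, Load}
EG (recv -> ~lock): greatest fixpoint, start Z0 = {Reset, Busy, Idle, Grant, Init, Ack, Crit, Check, Load}, keep only states in Sat with some successor in Z. Z1 = {Reset, Busy, Idle, Init, Ack, Crit, Check, Load}; Z2 = {Reset, Busy, Idle, Init, Ack, Crit, Load}; Z3 = {Reset, Busy, Init, Ack, Crit, Load}; Z4 = {Reset, Busy, Ack, Crit, Load}; Z5 = {Reset, Busy, Ack, Crit}; fixed.
Sat(EG (recv -> ~lock)) = {Reset, Busy, Ack, Crit}
|Sat(EG (recv -> ~lock))| = |{Reset, Busy, Ack, Crit}| = 4.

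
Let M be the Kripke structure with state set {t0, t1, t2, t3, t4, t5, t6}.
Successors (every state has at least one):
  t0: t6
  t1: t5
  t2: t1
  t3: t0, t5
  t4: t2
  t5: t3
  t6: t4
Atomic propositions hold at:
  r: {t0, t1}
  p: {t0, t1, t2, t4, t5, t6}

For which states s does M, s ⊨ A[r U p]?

{t0, t1, t2, t4, t5, t6}

A[r U p]: least fixpoint, start Z0 = Sat(p) = {t0, t1, t2, t4, t5, t6}, add states in Sat(r) with every successor in Z. Already a fixed point.
Sat(A[r U p]) = {t0, t1, t2, t4, t5, t6}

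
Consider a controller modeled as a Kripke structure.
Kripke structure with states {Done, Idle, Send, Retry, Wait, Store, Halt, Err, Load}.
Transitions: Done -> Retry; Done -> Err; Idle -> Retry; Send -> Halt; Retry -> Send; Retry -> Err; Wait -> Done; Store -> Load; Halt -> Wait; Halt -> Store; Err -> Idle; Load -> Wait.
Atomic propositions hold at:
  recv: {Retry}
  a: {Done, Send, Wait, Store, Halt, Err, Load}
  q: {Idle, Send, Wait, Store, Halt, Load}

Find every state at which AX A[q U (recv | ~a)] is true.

Sat(~a) = {Idle, Retry}
Sat(recv | ~a) = {Idle, Retry}
A[q U (recv | ~a)]: least fixpoint, start Z0 = Sat((recv | ~a)) = {Idle, Retry}, add states in Sat(q) with every successor in Z. Already a fixed point.
Sat(A[q U (recv | ~a)]) = {Idle, Retry}
Sat(AX A[q U (recv | ~a)]) = {s : every successor in {Idle, Retry}} = {Idle, Err}

{Idle, Err}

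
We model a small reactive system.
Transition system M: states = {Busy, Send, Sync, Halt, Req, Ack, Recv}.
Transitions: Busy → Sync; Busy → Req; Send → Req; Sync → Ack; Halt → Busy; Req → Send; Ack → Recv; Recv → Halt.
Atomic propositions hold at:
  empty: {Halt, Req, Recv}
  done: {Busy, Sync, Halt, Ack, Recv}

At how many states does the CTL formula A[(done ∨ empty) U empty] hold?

Sat(done ∨ empty) = {Busy, Sync, Halt, Req, Ack, Recv}
A[(done ∨ empty) U empty]: least fixpoint, start Z0 = Sat(empty) = {Halt, Req, Recv}, add states in Sat(done ∨ empty) with every successor in Z. Z1 = {Halt, Req, Ack, Recv}; Z2 = {Sync, Halt, Req, Ack, Recv}; Z3 = {Busy, Sync, Halt, Req, Ack, Recv}; fixed.
Sat(A[(done ∨ empty) U empty]) = {Busy, Sync, Halt, Req, Ack, Recv}
|Sat(A[(done ∨ empty) U empty])| = |{Busy, Sync, Halt, Req, Ack, Recv}| = 6.

6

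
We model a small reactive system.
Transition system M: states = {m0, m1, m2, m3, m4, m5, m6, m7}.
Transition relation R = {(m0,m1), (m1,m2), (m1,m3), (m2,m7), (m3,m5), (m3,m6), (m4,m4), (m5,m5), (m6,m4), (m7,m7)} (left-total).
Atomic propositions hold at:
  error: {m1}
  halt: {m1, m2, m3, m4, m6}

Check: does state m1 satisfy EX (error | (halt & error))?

No

Sat(halt & error) = {m1}
Sat(error | (halt & error)) = {m1}
Sat(EX (error | (halt & error))) = {s : some successor in {m1}} = {m0}
m1 ∉ Sat(EX (error | (halt & error))) = {m0}, so the formula does not hold at m1.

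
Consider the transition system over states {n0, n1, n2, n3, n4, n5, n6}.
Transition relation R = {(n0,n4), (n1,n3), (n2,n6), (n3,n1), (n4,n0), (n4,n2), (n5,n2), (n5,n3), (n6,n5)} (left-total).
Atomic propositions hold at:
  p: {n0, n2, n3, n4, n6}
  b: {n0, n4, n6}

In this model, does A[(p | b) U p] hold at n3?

Sat(p | b) = {n0, n2, n3, n4, n6}
A[(p | b) U p]: least fixpoint, start Z0 = Sat(p) = {n0, n2, n3, n4, n6}, add states in Sat(p | b) with every successor in Z. Already a fixed point.
Sat(A[(p | b) U p]) = {n0, n2, n3, n4, n6}
n3 ∈ Sat(A[(p | b) U p]) = {n0, n2, n3, n4, n6}, so the formula holds at n3.

Yes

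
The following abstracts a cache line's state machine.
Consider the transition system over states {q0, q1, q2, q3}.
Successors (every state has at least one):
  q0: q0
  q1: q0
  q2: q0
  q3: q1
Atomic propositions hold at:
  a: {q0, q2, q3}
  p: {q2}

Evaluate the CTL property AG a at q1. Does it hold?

No

AG a: greatest fixpoint, start Z0 = {q0, q2, q3}, keep only states in Sat with every successor in Z. Z1 = {q0, q2}; fixed.
Sat(AG a) = {q0, q2}
q1 ∉ Sat(AG a) = {q0, q2}, so the formula does not hold at q1.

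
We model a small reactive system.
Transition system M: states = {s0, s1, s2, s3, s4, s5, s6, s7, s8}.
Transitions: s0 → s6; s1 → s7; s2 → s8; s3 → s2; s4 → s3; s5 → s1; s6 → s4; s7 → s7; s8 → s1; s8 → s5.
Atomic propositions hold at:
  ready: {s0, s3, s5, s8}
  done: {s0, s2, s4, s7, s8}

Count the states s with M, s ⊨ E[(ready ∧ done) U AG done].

1

Sat(ready ∧ done) = {s0, s8}
AG done: greatest fixpoint, start Z0 = {s0, s2, s4, s7, s8}, keep only states in Sat with every successor in Z. Z1 = {s2, s7}; Z2 = {s7}; fixed.
Sat(AG done) = {s7}
E[(ready ∧ done) U AG done]: least fixpoint, start Z0 = Sat(AG done) = {s7}, add states in Sat(ready ∧ done) with some successor in Z. Already a fixed point.
Sat(E[(ready ∧ done) U AG done]) = {s7}
|Sat(E[(ready ∧ done) U AG done])| = |{s7}| = 1.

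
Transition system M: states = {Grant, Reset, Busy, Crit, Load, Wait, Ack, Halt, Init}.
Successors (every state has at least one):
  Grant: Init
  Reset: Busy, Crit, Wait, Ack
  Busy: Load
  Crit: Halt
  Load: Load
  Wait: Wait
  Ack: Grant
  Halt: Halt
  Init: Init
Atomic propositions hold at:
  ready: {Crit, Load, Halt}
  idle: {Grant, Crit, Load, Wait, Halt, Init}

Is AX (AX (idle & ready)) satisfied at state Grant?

Sat(idle & ready) = {Crit, Load, Halt}
Sat(AX (idle & ready)) = {s : every successor in {Crit, Load, Halt}} = {Busy, Crit, Load, Halt}
Sat(AX (AX (idle & ready))) = {s : every successor in {Busy, Crit, Load, Halt}} = {Busy, Crit, Load, Halt}
Grant ∉ Sat(AX (AX (idle & ready))) = {Busy, Crit, Load, Halt}, so the formula does not hold at Grant.

No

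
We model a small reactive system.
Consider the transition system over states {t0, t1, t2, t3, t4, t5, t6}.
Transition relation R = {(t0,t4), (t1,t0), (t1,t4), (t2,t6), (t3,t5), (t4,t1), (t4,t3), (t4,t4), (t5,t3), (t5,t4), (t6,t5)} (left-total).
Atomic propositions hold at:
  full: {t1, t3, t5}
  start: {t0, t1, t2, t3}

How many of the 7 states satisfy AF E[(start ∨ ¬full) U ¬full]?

5

Sat(¬full) = {t0, t2, t4, t6}
Sat(start ∨ ¬full) = {t0, t1, t2, t3, t4, t6}
E[(start ∨ ¬full) U ¬full]: least fixpoint, start Z0 = Sat(¬full) = {t0, t2, t4, t6}, add states in Sat(start ∨ ¬full) with some successor in Z. Z1 = {t0, t1, t2, t4, t6}; fixed.
Sat(E[(start ∨ ¬full) U ¬full]) = {t0, t1, t2, t4, t6}
AF E[(start ∨ ¬full) U ¬full]: least fixpoint, start Z0 = {t0, t1, t2, t4, t6}, add states with every successor in Z. Already a fixed point.
Sat(AF E[(start ∨ ¬full) U ¬full]) = {t0, t1, t2, t4, t6}
|Sat(AF E[(start ∨ ¬full) U ¬full])| = |{t0, t1, t2, t4, t6}| = 5.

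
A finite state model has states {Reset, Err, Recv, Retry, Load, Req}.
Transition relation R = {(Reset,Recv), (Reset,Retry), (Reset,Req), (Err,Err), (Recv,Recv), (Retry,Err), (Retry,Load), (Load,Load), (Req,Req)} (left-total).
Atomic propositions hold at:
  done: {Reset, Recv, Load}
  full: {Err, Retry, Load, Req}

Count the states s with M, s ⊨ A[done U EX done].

4

Sat(EX done) = {s : some successor in {Reset, Recv, Load}} = {Reset, Recv, Retry, Load}
A[done U EX done]: least fixpoint, start Z0 = Sat(EX done) = {Reset, Recv, Retry, Load}, add states in Sat(done) with every successor in Z. Already a fixed point.
Sat(A[done U EX done]) = {Reset, Recv, Retry, Load}
|Sat(A[done U EX done])| = |{Reset, Recv, Retry, Load}| = 4.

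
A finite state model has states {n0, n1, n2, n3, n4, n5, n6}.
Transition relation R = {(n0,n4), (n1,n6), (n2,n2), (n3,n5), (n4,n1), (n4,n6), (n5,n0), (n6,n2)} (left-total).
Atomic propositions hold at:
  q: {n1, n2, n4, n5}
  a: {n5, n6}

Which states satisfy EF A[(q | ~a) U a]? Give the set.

{n0, n1, n3, n4, n5, n6}

Sat(~a) = {n0, n1, n2, n3, n4}
Sat(q | ~a) = {n0, n1, n2, n3, n4, n5}
A[(q | ~a) U a]: least fixpoint, start Z0 = Sat(a) = {n5, n6}, add states in Sat(q | ~a) with every successor in Z. Z1 = {n1, n3, n5, n6}; Z2 = {n1, n3, n4, n5, n6}; Z3 = {n0, n1, n3, n4, n5, n6}; fixed.
Sat(A[(q | ~a) U a]) = {n0, n1, n3, n4, n5, n6}
EF A[(q | ~a) U a]: least fixpoint, start Z0 = {n0, n1, n3, n4, n5, n6}, add states with some successor in Z. Already a fixed point.
Sat(EF A[(q | ~a) U a]) = {n0, n1, n3, n4, n5, n6}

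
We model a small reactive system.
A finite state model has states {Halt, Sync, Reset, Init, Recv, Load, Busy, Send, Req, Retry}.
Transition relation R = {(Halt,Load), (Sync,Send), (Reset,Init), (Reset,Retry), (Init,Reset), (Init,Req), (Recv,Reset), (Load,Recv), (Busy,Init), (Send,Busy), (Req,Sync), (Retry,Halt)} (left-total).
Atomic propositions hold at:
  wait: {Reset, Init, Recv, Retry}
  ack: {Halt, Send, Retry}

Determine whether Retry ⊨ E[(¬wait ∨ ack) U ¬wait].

Sat(¬wait) = {Halt, Sync, Load, Busy, Send, Req}
Sat(¬wait ∨ ack) = {Halt, Sync, Load, Busy, Send, Req, Retry}
E[(¬wait ∨ ack) U ¬wait]: least fixpoint, start Z0 = Sat(¬wait) = {Halt, Sync, Load, Busy, Send, Req}, add states in Sat(¬wait ∨ ack) with some successor in Z. Z1 = {Halt, Sync, Load, Busy, Send, Req, Retry}; fixed.
Sat(E[(¬wait ∨ ack) U ¬wait]) = {Halt, Sync, Load, Busy, Send, Req, Retry}
Retry ∈ Sat(E[(¬wait ∨ ack) U ¬wait]) = {Halt, Sync, Load, Busy, Send, Req, Retry}, so the formula holds at Retry.

Yes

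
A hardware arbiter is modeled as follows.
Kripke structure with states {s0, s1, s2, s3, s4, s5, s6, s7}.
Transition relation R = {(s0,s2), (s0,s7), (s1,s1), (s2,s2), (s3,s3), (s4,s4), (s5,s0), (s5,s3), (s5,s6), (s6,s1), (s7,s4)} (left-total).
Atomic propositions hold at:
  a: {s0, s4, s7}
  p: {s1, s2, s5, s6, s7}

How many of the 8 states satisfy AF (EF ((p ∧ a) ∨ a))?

Sat(p ∧ a) = {s7}
Sat((p ∧ a) ∨ a) = {s0, s4, s7}
EF ((p ∧ a) ∨ a): least fixpoint, start Z0 = {s0, s4, s7}, add states with some successor in Z. Z1 = {s0, s4, s5, s7}; fixed.
Sat(EF ((p ∧ a) ∨ a)) = {s0, s4, s5, s7}
AF (EF ((p ∧ a) ∨ a)): least fixpoint, start Z0 = {s0, s4, s5, s7}, add states with every successor in Z. Already a fixed point.
Sat(AF (EF ((p ∧ a) ∨ a))) = {s0, s4, s5, s7}
|Sat(AF (EF ((p ∧ a) ∨ a)))| = |{s0, s4, s5, s7}| = 4.

4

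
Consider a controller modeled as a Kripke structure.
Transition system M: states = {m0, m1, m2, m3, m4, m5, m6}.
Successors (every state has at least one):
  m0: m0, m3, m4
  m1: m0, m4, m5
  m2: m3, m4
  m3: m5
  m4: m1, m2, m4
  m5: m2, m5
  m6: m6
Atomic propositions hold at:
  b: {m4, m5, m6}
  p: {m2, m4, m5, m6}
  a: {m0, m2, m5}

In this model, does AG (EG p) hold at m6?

EG p: greatest fixpoint, start Z0 = {m2, m4, m5, m6}, keep only states in Sat with some successor in Z. Already a fixed point.
Sat(EG p) = {m2, m4, m5, m6}
AG (EG p): greatest fixpoint, start Z0 = {m2, m4, m5, m6}, keep only states in Sat with every successor in Z. Z1 = {m5, m6}; Z2 = {m6}; fixed.
Sat(AG (EG p)) = {m6}
m6 ∈ Sat(AG (EG p)) = {m6}, so the formula holds at m6.

Yes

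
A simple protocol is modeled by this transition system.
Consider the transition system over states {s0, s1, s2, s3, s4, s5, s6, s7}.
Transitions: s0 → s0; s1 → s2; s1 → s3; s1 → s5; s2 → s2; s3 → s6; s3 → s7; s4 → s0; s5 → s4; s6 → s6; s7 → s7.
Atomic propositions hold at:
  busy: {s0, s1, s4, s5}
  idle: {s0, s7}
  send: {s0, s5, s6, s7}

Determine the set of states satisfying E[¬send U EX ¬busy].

Sat(¬send) = {s1, s2, s3, s4}
Sat(¬busy) = {s2, s3, s6, s7}
Sat(EX ¬busy) = {s : some successor in {s2, s3, s6, s7}} = {s1, s2, s3, s6, s7}
E[¬send U EX ¬busy]: least fixpoint, start Z0 = Sat(EX ¬busy) = {s1, s2, s3, s6, s7}, add states in Sat(¬send) with some successor in Z. Already a fixed point.
Sat(E[¬send U EX ¬busy]) = {s1, s2, s3, s6, s7}

{s1, s2, s3, s6, s7}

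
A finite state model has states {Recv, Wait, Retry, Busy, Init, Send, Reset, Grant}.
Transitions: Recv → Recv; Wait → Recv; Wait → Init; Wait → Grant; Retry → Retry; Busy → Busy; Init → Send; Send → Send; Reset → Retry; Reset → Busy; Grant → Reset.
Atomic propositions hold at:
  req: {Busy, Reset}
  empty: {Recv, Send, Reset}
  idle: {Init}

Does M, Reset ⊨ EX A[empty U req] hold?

Yes

A[empty U req]: least fixpoint, start Z0 = Sat(req) = {Busy, Reset}, add states in Sat(empty) with every successor in Z. Already a fixed point.
Sat(A[empty U req]) = {Busy, Reset}
Sat(EX A[empty U req]) = {s : some successor in {Busy, Reset}} = {Busy, Reset, Grant}
Reset ∈ Sat(EX A[empty U req]) = {Busy, Reset, Grant}, so the formula holds at Reset.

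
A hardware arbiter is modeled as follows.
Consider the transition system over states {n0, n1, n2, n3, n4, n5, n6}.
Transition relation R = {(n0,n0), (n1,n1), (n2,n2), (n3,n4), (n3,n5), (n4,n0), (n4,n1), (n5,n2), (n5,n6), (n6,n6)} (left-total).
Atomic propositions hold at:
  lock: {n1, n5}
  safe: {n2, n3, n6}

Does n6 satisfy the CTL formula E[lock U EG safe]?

Yes

EG safe: greatest fixpoint, start Z0 = {n2, n3, n6}, keep only states in Sat with some successor in Z. Z1 = {n2, n6}; fixed.
Sat(EG safe) = {n2, n6}
E[lock U EG safe]: least fixpoint, start Z0 = Sat(EG safe) = {n2, n6}, add states in Sat(lock) with some successor in Z. Z1 = {n2, n5, n6}; fixed.
Sat(E[lock U EG safe]) = {n2, n5, n6}
n6 ∈ Sat(E[lock U EG safe]) = {n2, n5, n6}, so the formula holds at n6.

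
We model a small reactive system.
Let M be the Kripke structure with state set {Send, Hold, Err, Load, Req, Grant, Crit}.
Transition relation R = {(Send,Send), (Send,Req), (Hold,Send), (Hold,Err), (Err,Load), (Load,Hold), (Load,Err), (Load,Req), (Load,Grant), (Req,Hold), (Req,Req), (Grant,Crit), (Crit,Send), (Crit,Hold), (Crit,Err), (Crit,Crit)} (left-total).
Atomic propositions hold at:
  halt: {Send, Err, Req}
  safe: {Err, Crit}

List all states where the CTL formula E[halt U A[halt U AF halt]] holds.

AF halt: least fixpoint, start Z0 = {Send, Err, Req}, add states with every successor in Z. Z1 = {Send, Hold, Err, Req}; fixed.
Sat(AF halt) = {Send, Hold, Err, Req}
A[halt U AF halt]: least fixpoint, start Z0 = Sat(AF halt) = {Send, Hold, Err, Req}, add states in Sat(halt) with every successor in Z. Already a fixed point.
Sat(A[halt U AF halt]) = {Send, Hold, Err, Req}
E[halt U A[halt U AF halt]]: least fixpoint, start Z0 = Sat(A[halt U AF halt]) = {Send, Hold, Err, Req}, add states in Sat(halt) with some successor in Z. Already a fixed point.
Sat(E[halt U A[halt U AF halt]]) = {Send, Hold, Err, Req}

{Send, Hold, Err, Req}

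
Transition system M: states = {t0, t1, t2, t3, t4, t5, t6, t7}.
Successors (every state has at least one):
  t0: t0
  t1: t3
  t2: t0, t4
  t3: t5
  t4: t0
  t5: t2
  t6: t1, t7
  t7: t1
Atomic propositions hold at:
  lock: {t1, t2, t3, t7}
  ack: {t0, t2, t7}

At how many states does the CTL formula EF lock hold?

6

EF lock: least fixpoint, start Z0 = {t1, t2, t3, t7}, add states with some successor in Z. Z1 = {t1, t2, t3, t5, t6, t7}; fixed.
Sat(EF lock) = {t1, t2, t3, t5, t6, t7}
|Sat(EF lock)| = |{t1, t2, t3, t5, t6, t7}| = 6.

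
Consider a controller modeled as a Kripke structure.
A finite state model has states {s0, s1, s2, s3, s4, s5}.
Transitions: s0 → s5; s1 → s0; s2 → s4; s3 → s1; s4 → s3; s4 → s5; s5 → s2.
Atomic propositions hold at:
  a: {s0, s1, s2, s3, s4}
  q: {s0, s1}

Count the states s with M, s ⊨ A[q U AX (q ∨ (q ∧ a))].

2

Sat(q ∧ a) = {s0, s1}
Sat(q ∨ (q ∧ a)) = {s0, s1}
Sat(AX (q ∨ (q ∧ a))) = {s : every successor in {s0, s1}} = {s1, s3}
A[q U AX (q ∨ (q ∧ a))]: least fixpoint, start Z0 = Sat(AX (q ∨ (q ∧ a))) = {s1, s3}, add states in Sat(q) with every successor in Z. Already a fixed point.
Sat(A[q U AX (q ∨ (q ∧ a))]) = {s1, s3}
|Sat(A[q U AX (q ∨ (q ∧ a))])| = |{s1, s3}| = 2.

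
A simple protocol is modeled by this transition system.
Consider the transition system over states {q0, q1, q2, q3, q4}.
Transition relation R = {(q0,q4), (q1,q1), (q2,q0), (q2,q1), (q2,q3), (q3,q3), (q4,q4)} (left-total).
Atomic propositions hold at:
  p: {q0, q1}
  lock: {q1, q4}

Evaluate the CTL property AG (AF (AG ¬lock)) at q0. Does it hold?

No

Sat(¬lock) = {q0, q2, q3}
AG ¬lock: greatest fixpoint, start Z0 = {q0, q2, q3}, keep only states in Sat with every successor in Z. Z1 = {q3}; fixed.
Sat(AG ¬lock) = {q3}
AF (AG ¬lock): least fixpoint, start Z0 = {q3}, add states with every successor in Z. Already a fixed point.
Sat(AF (AG ¬lock)) = {q3}
AG (AF (AG ¬lock)): greatest fixpoint, start Z0 = {q3}, keep only states in Sat with every successor in Z. Already a fixed point.
Sat(AG (AF (AG ¬lock))) = {q3}
q0 ∉ Sat(AG (AF (AG ¬lock))) = {q3}, so the formula does not hold at q0.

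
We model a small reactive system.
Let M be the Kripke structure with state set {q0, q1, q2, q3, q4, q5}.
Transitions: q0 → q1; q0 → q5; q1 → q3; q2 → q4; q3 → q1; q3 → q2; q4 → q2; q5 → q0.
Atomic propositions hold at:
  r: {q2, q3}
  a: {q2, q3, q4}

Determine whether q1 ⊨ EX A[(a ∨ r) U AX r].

Sat(a ∨ r) = {q2, q3, q4}
Sat(AX r) = {s : every successor in {q2, q3}} = {q1, q4}
A[(a ∨ r) U AX r]: least fixpoint, start Z0 = Sat(AX r) = {q1, q4}, add states in Sat(a ∨ r) with every successor in Z. Z1 = {q1, q2, q4}; Z2 = {q1, q2, q3, q4}; fixed.
Sat(A[(a ∨ r) U AX r]) = {q1, q2, q3, q4}
Sat(EX A[(a ∨ r) U AX r]) = {s : some successor in {q1, q2, q3, q4}} = {q0, q1, q2, q3, q4}
q1 ∈ Sat(EX A[(a ∨ r) U AX r]) = {q0, q1, q2, q3, q4}, so the formula holds at q1.

Yes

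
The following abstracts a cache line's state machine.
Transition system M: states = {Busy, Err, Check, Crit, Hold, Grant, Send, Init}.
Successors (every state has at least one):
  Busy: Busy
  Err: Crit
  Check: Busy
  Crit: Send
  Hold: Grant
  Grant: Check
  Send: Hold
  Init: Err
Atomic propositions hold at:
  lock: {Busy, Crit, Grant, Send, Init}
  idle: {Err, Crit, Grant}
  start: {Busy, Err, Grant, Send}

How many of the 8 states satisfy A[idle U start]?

5

A[idle U start]: least fixpoint, start Z0 = Sat(start) = {Busy, Err, Grant, Send}, add states in Sat(idle) with every successor in Z. Z1 = {Busy, Err, Crit, Grant, Send}; fixed.
Sat(A[idle U start]) = {Busy, Err, Crit, Grant, Send}
|Sat(A[idle U start])| = |{Busy, Err, Crit, Grant, Send}| = 5.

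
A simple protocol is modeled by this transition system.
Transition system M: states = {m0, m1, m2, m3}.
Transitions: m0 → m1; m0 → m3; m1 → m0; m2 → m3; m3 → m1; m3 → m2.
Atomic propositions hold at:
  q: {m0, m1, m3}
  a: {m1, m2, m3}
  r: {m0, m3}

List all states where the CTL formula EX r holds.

{m0, m1, m2}

Sat(EX r) = {s : some successor in {m0, m3}} = {m0, m1, m2}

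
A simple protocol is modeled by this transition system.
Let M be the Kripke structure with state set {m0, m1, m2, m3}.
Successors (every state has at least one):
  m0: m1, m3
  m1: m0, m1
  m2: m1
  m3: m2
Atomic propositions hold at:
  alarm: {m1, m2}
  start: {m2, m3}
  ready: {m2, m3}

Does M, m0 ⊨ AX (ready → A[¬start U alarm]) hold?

Sat(¬start) = {m0, m1}
A[¬start U alarm]: least fixpoint, start Z0 = Sat(alarm) = {m1, m2}, add states in Sat(¬start) with every successor in Z. Already a fixed point.
Sat(A[¬start U alarm]) = {m1, m2}
Sat(ready → A[¬start U alarm]) = {m0, m1, m2}
Sat(AX (ready → A[¬start U alarm])) = {s : every successor in {m0, m1, m2}} = {m1, m2, m3}
m0 ∉ Sat(AX (ready → A[¬start U alarm])) = {m1, m2, m3}, so the formula does not hold at m0.

No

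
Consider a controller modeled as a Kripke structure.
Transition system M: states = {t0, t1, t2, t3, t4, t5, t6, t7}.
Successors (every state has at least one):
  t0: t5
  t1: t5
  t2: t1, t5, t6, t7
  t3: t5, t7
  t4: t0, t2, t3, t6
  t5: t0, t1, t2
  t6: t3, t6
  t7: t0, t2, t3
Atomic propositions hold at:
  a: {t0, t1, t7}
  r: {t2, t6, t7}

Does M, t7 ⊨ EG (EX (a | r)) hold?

Yes

Sat(a | r) = {t0, t1, t2, t6, t7}
Sat(EX (a | r)) = {s : some successor in {t0, t1, t2, t6, t7}} = {t2, t3, t4, t5, t6, t7}
EG (EX (a | r)): greatest fixpoint, start Z0 = {t2, t3, t4, t5, t6, t7}, keep only states in Sat with some successor in Z. Already a fixed point.
Sat(EG (EX (a | r))) = {t2, t3, t4, t5, t6, t7}
t7 ∈ Sat(EG (EX (a | r))) = {t2, t3, t4, t5, t6, t7}, so the formula holds at t7.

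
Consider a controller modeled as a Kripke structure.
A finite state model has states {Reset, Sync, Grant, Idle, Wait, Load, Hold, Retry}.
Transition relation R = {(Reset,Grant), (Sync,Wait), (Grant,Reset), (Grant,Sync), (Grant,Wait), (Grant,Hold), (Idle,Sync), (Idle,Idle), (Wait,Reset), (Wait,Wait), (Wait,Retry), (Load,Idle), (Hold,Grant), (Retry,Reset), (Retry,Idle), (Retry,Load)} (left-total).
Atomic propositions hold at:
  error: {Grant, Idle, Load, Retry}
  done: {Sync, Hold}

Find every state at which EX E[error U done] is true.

E[error U done]: least fixpoint, start Z0 = Sat(done) = {Sync, Hold}, add states in Sat(error) with some successor in Z. Z1 = {Sync, Grant, Idle, Hold}; Z2 = {Sync, Grant, Idle, Load, Hold, Retry}; fixed.
Sat(E[error U done]) = {Sync, Grant, Idle, Load, Hold, Retry}
Sat(EX E[error U done]) = {s : some successor in {Sync, Grant, Idle, Load, Hold, Retry}} = {Reset, Grant, Idle, Wait, Load, Hold, Retry}

{Reset, Grant, Idle, Wait, Load, Hold, Retry}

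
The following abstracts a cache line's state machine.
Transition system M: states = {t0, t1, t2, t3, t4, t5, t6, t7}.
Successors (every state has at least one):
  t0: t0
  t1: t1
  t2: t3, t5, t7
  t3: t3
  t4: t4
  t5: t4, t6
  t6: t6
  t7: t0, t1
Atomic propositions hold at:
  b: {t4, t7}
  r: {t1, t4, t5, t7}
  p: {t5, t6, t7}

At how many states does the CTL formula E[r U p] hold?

E[r U p]: least fixpoint, start Z0 = Sat(p) = {t5, t6, t7}, add states in Sat(r) with some successor in Z. Already a fixed point.
Sat(E[r U p]) = {t5, t6, t7}
|Sat(E[r U p])| = |{t5, t6, t7}| = 3.

3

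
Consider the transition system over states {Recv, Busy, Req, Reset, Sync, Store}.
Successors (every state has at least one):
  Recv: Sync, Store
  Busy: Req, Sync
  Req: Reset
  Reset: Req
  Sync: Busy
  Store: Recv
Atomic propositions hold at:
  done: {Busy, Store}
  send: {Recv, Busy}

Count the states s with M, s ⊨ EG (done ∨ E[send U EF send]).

EF send: least fixpoint, start Z0 = {Recv, Busy}, add states with some successor in Z. Z1 = {Recv, Busy, Sync, Store}; fixed.
Sat(EF send) = {Recv, Busy, Sync, Store}
E[send U EF send]: least fixpoint, start Z0 = Sat(EF send) = {Recv, Busy, Sync, Store}, add states in Sat(send) with some successor in Z. Already a fixed point.
Sat(E[send U EF send]) = {Recv, Busy, Sync, Store}
Sat(done ∨ E[send U EF send]) = {Recv, Busy, Sync, Store}
EG (done ∨ E[send U EF send]): greatest fixpoint, start Z0 = {Recv, Busy, Sync, Store}, keep only states in Sat with some successor in Z. Already a fixed point.
Sat(EG (done ∨ E[send U EF send])) = {Recv, Busy, Sync, Store}
|Sat(EG (done ∨ E[send U EF send]))| = |{Recv, Busy, Sync, Store}| = 4.

4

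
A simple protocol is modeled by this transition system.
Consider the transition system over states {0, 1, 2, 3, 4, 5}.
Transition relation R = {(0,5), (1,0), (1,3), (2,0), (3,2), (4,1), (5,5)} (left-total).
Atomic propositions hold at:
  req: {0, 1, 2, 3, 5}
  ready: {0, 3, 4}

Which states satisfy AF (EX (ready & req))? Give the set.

Sat(ready & req) = {0, 3}
Sat(EX (ready & req)) = {s : some successor in {0, 3}} = {1, 2}
AF (EX (ready & req)): least fixpoint, start Z0 = {1, 2}, add states with every successor in Z. Z1 = {1, 2, 3, 4}; fixed.
Sat(AF (EX (ready & req))) = {1, 2, 3, 4}

{1, 2, 3, 4}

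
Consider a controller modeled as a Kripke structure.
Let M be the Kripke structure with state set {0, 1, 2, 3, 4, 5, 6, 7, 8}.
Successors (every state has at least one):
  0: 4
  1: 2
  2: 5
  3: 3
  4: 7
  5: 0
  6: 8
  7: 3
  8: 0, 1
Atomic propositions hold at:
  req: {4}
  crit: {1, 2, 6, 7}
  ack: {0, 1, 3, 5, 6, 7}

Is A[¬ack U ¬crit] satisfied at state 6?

No

Sat(¬ack) = {2, 4, 8}
Sat(¬crit) = {0, 3, 4, 5, 8}
A[¬ack U ¬crit]: least fixpoint, start Z0 = Sat(¬crit) = {0, 3, 4, 5, 8}, add states in Sat(¬ack) with every successor in Z. Z1 = {0, 2, 3, 4, 5, 8}; fixed.
Sat(A[¬ack U ¬crit]) = {0, 2, 3, 4, 5, 8}
6 ∉ Sat(A[¬ack U ¬crit]) = {0, 2, 3, 4, 5, 8}, so the formula does not hold at 6.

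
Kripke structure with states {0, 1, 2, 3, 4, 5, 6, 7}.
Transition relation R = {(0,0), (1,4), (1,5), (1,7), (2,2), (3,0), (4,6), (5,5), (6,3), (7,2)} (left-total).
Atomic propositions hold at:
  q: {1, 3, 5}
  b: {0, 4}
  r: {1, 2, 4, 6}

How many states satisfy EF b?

5

EF b: least fixpoint, start Z0 = {0, 4}, add states with some successor in Z. Z1 = {0, 1, 3, 4}; Z2 = {0, 1, 3, 4, 6}; fixed.
Sat(EF b) = {0, 1, 3, 4, 6}
|Sat(EF b)| = |{0, 1, 3, 4, 6}| = 5.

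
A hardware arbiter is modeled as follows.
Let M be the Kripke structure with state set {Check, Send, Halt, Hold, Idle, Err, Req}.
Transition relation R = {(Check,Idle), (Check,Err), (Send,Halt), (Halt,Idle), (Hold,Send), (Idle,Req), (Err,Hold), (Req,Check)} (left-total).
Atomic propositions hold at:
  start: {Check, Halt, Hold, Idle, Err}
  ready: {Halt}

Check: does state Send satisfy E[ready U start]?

E[ready U start]: least fixpoint, start Z0 = Sat(start) = {Check, Halt, Hold, Idle, Err}, add states in Sat(ready) with some successor in Z. Already a fixed point.
Sat(E[ready U start]) = {Check, Halt, Hold, Idle, Err}
Send ∉ Sat(E[ready U start]) = {Check, Halt, Hold, Idle, Err}, so the formula does not hold at Send.

No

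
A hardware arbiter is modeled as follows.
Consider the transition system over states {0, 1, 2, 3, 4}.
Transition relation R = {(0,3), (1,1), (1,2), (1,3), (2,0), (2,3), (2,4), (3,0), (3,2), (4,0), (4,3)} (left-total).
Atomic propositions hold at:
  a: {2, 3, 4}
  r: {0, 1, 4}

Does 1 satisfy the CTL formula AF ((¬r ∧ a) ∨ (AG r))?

No

Sat(¬r) = {2, 3}
Sat(¬r ∧ a) = {2, 3}
AG r: greatest fixpoint, start Z0 = {0, 1, 4}, keep only states in Sat with every successor in Z. Z1 = ∅; fixed.
Sat(AG r) = ∅
Sat((¬r ∧ a) ∨ (AG r)) = {2, 3}
AF ((¬r ∧ a) ∨ (AG r)): least fixpoint, start Z0 = {2, 3}, add states with every successor in Z. Z1 = {0, 2, 3}; Z2 = {0, 2, 3, 4}; fixed.
Sat(AF ((¬r ∧ a) ∨ (AG r))) = {0, 2, 3, 4}
1 ∉ Sat(AF ((¬r ∧ a) ∨ (AG r))) = {0, 2, 3, 4}, so the formula does not hold at 1.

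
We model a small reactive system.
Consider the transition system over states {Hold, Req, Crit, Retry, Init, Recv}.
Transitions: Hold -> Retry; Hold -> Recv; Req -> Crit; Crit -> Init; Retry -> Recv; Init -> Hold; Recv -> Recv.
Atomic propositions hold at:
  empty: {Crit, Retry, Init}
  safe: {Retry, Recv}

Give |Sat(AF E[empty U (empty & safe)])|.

1

Sat(empty & safe) = {Retry}
E[empty U (empty & safe)]: least fixpoint, start Z0 = Sat((empty & safe)) = {Retry}, add states in Sat(empty) with some successor in Z. Already a fixed point.
Sat(E[empty U (empty & safe)]) = {Retry}
AF E[empty U (empty & safe)]: least fixpoint, start Z0 = {Retry}, add states with every successor in Z. Already a fixed point.
Sat(AF E[empty U (empty & safe)]) = {Retry}
|Sat(AF E[empty U (empty & safe)])| = |{Retry}| = 1.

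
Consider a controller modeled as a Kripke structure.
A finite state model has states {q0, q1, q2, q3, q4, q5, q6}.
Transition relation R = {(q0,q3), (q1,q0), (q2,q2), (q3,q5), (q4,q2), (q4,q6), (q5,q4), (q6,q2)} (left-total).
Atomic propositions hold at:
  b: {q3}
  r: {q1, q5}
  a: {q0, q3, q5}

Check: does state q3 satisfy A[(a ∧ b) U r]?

Yes

Sat(a ∧ b) = {q3}
A[(a ∧ b) U r]: least fixpoint, start Z0 = Sat(r) = {q1, q5}, add states in Sat(a ∧ b) with every successor in Z. Z1 = {q1, q3, q5}; fixed.
Sat(A[(a ∧ b) U r]) = {q1, q3, q5}
q3 ∈ Sat(A[(a ∧ b) U r]) = {q1, q3, q5}, so the formula holds at q3.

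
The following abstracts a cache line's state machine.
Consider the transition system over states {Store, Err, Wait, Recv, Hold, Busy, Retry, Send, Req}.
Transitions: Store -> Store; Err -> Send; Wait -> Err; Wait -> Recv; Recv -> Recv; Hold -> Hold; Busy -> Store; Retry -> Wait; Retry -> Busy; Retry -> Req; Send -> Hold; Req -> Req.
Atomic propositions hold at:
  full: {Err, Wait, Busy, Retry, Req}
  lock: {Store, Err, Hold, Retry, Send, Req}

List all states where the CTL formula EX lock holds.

Sat(EX lock) = {s : some successor in {Store, Err, Hold, Retry, Send, Req}} = {Store, Err, Wait, Hold, Busy, Retry, Send, Req}

{Store, Err, Wait, Hold, Busy, Retry, Send, Req}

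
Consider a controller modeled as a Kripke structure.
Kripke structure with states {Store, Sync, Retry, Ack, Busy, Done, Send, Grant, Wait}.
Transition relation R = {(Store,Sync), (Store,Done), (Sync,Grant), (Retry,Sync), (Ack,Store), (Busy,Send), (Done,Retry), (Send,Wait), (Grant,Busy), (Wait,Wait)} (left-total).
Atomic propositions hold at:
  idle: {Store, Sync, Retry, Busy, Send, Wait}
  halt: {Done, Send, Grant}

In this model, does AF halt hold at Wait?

AF halt: least fixpoint, start Z0 = {Done, Send, Grant}, add states with every successor in Z. Z1 = {Sync, Busy, Done, Send, Grant}; Z2 = {Store, Sync, Retry, Busy, Done, Send, Grant}; Z3 = {Store, Sync, Retry, Ack, Busy, Done, Send, Grant}; fixed.
Sat(AF halt) = {Store, Sync, Retry, Ack, Busy, Done, Send, Grant}
Wait ∉ Sat(AF halt) = {Store, Sync, Retry, Ack, Busy, Done, Send, Grant}, so the formula does not hold at Wait.

No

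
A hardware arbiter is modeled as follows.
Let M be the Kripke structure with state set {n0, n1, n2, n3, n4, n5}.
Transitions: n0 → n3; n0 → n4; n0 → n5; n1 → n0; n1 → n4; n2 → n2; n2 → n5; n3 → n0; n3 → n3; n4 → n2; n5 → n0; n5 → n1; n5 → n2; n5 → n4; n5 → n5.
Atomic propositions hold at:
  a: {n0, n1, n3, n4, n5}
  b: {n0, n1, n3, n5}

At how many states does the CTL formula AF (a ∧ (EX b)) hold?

Sat(EX b) = {s : some successor in {n0, n1, n3, n5}} = {n0, n1, n2, n3, n5}
Sat(a ∧ (EX b)) = {n0, n1, n3, n5}
AF (a ∧ (EX b)): least fixpoint, start Z0 = {n0, n1, n3, n5}, add states with every successor in Z. Already a fixed point.
Sat(AF (a ∧ (EX b))) = {n0, n1, n3, n5}
|Sat(AF (a ∧ (EX b)))| = |{n0, n1, n3, n5}| = 4.

4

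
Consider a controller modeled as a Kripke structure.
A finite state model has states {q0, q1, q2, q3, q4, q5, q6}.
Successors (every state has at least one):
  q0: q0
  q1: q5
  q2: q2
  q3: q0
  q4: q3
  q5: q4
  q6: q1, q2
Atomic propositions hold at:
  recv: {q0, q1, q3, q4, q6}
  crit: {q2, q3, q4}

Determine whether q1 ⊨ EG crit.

No

EG crit: greatest fixpoint, start Z0 = {q2, q3, q4}, keep only states in Sat with some successor in Z. Z1 = {q2, q4}; Z2 = {q2}; fixed.
Sat(EG crit) = {q2}
q1 ∉ Sat(EG crit) = {q2}, so the formula does not hold at q1.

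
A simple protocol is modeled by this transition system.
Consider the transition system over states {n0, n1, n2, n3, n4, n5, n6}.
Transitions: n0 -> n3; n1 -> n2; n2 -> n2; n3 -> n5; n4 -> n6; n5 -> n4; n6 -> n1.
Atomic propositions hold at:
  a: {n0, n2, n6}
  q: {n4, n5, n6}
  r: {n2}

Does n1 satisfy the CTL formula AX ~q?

Sat(~q) = {n0, n1, n2, n3}
Sat(AX ~q) = {s : every successor in {n0, n1, n2, n3}} = {n0, n1, n2, n6}
n1 ∈ Sat(AX ~q) = {n0, n1, n2, n6}, so the formula holds at n1.

Yes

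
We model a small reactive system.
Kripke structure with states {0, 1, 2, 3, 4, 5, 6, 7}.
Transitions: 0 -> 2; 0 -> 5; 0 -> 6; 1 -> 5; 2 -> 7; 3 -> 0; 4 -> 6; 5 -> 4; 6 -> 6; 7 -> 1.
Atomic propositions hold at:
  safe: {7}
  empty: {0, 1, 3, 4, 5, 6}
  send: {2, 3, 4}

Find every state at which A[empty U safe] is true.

{7}

A[empty U safe]: least fixpoint, start Z0 = Sat(safe) = {7}, add states in Sat(empty) with every successor in Z. Already a fixed point.
Sat(A[empty U safe]) = {7}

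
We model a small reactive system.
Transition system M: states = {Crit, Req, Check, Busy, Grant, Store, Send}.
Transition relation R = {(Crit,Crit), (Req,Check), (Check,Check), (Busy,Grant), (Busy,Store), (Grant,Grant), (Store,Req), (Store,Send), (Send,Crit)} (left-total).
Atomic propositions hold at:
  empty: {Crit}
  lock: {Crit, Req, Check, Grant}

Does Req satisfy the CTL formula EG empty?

No

EG empty: greatest fixpoint, start Z0 = {Crit}, keep only states in Sat with some successor in Z. Already a fixed point.
Sat(EG empty) = {Crit}
Req ∉ Sat(EG empty) = {Crit}, so the formula does not hold at Req.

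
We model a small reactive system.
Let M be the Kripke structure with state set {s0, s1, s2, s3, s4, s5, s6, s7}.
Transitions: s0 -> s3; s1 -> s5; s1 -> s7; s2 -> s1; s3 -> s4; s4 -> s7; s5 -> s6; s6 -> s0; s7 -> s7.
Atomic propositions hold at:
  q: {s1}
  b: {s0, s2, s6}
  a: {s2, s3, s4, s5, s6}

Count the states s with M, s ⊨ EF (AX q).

Sat(AX q) = {s : every successor in {s1}} = {s2}
EF (AX q): least fixpoint, start Z0 = {s2}, add states with some successor in Z. Already a fixed point.
Sat(EF (AX q)) = {s2}
|Sat(EF (AX q))| = |{s2}| = 1.

1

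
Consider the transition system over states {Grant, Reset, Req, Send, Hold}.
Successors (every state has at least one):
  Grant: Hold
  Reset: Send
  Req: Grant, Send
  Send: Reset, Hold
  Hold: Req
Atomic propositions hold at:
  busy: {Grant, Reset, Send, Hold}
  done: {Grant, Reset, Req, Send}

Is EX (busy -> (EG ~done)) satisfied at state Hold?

Yes

Sat(~done) = {Hold}
EG ~done: greatest fixpoint, start Z0 = {Hold}, keep only states in Sat with some successor in Z. Z1 = ∅; fixed.
Sat(EG ~done) = ∅
Sat(busy -> (EG ~done)) = {Req}
Sat(EX (busy -> (EG ~done))) = {s : some successor in {Req}} = {Hold}
Hold ∈ Sat(EX (busy -> (EG ~done))) = {Hold}, so the formula holds at Hold.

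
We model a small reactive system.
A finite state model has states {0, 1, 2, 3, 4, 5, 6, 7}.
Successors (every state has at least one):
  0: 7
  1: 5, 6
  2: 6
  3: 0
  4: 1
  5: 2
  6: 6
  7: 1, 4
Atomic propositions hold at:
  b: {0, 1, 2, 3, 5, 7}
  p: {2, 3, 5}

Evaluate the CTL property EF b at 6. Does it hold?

No

EF b: least fixpoint, start Z0 = {0, 1, 2, 3, 5, 7}, add states with some successor in Z. Z1 = {0, 1, 2, 3, 4, 5, 7}; fixed.
Sat(EF b) = {0, 1, 2, 3, 4, 5, 7}
6 ∉ Sat(EF b) = {0, 1, 2, 3, 4, 5, 7}, so the formula does not hold at 6.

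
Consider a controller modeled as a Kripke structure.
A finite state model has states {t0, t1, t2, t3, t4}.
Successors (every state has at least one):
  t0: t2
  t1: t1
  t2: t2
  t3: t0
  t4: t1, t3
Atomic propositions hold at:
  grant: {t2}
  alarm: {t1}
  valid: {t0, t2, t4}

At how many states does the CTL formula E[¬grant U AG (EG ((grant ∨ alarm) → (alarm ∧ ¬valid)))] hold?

Sat(¬grant) = {t0, t1, t3, t4}
Sat(grant ∨ alarm) = {t1, t2}
Sat(¬valid) = {t1, t3}
Sat(alarm ∧ ¬valid) = {t1}
Sat((grant ∨ alarm) → (alarm ∧ ¬valid)) = {t0, t1, t3, t4}
EG ((grant ∨ alarm) → (alarm ∧ ¬valid)): greatest fixpoint, start Z0 = {t0, t1, t3, t4}, keep only states in Sat with some successor in Z. Z1 = {t1, t3, t4}; Z2 = {t1, t4}; fixed.
Sat(EG ((grant ∨ alarm) → (alarm ∧ ¬valid))) = {t1, t4}
AG (EG ((grant ∨ alarm) → (alarm ∧ ¬valid))): greatest fixpoint, start Z0 = {t1, t4}, keep only states in Sat with every successor in Z. Z1 = {t1}; fixed.
Sat(AG (EG ((grant ∨ alarm) → (alarm ∧ ¬valid)))) = {t1}
E[¬grant U AG (EG ((grant ∨ alarm) → (alarm ∧ ¬valid)))]: least fixpoint, start Z0 = Sat(AG (EG ((grant ∨ alarm) → (alarm ∧ ¬valid)))) = {t1}, add states in Sat(¬grant) with some successor in Z. Z1 = {t1, t4}; fixed.
Sat(E[¬grant U AG (EG ((grant ∨ alarm) → (alarm ∧ ¬valid)))]) = {t1, t4}
|Sat(E[¬grant U AG (EG ((grant ∨ alarm) → (alarm ∧ ¬valid)))])| = |{t1, t4}| = 2.

2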